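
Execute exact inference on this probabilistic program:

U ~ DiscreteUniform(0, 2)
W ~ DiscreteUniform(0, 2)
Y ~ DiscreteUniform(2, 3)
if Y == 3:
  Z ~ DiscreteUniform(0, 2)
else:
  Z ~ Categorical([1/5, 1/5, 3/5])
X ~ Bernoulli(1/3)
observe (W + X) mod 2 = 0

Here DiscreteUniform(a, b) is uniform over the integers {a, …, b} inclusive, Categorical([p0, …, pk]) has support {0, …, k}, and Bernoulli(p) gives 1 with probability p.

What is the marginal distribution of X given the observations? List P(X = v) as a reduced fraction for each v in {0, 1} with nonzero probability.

P(X=0) = 4/5, P(X=1) = 1/5

Enumerate traces; 54 have nonzero weight after conditioning:
  (U=0, W=0, Y=2, Z=0, X=0) weight 1/135
  (U=0, W=0, Y=2, Z=1, X=0) weight 1/135
  (U=0, W=0, Y=2, Z=2, X=0) weight 1/45
  (U=0, W=0, Y=3, Z=0, X=0) weight 1/81
  (U=0, W=0, Y=3, Z=1, X=0) weight 1/81
  (U=0, W=0, Y=3, Z=2, X=0) weight 1/81
  (U=0, W=1, Y=2, Z=0, X=1) weight 1/270
  (U=0, W=1, Y=2, Z=1, X=1) weight 1/270
  … 46 more
Group by X:
  weight(X=0) = 4/9
  weight(X=1) = 1/9
Total weight = 4/9 + 1/9 = 5/9
P(X=0 | obs) = 4/9 / 5/9 = 4/5
P(X=1 | obs) = 1/9 / 5/9 = 1/5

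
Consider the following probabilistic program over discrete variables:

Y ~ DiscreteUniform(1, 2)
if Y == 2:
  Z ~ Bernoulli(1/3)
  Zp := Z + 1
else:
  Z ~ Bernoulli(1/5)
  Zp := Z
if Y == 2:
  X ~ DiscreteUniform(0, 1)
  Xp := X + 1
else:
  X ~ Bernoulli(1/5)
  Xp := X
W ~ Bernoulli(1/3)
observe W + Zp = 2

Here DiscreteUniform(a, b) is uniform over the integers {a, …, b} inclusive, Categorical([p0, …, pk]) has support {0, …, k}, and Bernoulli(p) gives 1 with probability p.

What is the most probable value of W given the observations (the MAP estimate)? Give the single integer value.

argmax_v P(W = v | obs) = 1

Enumerate traces; 6 have nonzero weight after conditioning:
  (Y=1, Z=1, X=0, W=1) weight 2/75
  (Y=1, Z=1, X=1, W=1) weight 1/150
  (Y=2, Z=0, X=0, W=1) weight 1/18
  (Y=2, Z=0, X=1, W=1) weight 1/18
  (Y=2, Z=1, X=0, W=0) weight 1/18
  (Y=2, Z=1, X=1, W=0) weight 1/18
Group by W:
  weight(W=0) = 1/9
  weight(W=1) = 13/90
Total weight = 1/9 + 13/90 = 23/90
P(W=0 | obs) = 1/9 / 23/90 = 10/23
P(W=1 | obs) = 13/90 / 23/90 = 13/23
argmax = 1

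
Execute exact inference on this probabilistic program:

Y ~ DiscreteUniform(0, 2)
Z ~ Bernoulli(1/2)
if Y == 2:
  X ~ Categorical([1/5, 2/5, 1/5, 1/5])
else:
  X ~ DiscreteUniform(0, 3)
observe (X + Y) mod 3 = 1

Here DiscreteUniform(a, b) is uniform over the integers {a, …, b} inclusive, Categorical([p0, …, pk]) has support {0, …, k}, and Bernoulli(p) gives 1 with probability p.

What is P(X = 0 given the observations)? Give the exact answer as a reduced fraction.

P(X = 0 | obs) = 5/19

Enumerate traces; 8 have nonzero weight after conditioning:
  (Y=0, Z=0, X=1) weight 1/24
  (Y=0, Z=1, X=1) weight 1/24
  (Y=1, Z=0, X=0) weight 1/24
  (Y=1, Z=0, X=3) weight 1/24
  (Y=1, Z=1, X=0) weight 1/24
  (Y=1, Z=1, X=3) weight 1/24
  (Y=2, Z=0, X=2) weight 1/30
  (Y=2, Z=1, X=2) weight 1/30
Group by X:
  weight(X=0) = 1/12
  weight(X=1) = 1/12
  weight(X=2) = 1/15
  weight(X=3) = 1/12
Total weight = 1/12 + 1/12 + 1/15 + 1/12 = 19/60
P(X=0 | obs) = 1/12 / 19/60 = 5/19
P(X=1 | obs) = 1/12 / 19/60 = 5/19
P(X=2 | obs) = 1/15 / 19/60 = 4/19
P(X=3 | obs) = 1/12 / 19/60 = 5/19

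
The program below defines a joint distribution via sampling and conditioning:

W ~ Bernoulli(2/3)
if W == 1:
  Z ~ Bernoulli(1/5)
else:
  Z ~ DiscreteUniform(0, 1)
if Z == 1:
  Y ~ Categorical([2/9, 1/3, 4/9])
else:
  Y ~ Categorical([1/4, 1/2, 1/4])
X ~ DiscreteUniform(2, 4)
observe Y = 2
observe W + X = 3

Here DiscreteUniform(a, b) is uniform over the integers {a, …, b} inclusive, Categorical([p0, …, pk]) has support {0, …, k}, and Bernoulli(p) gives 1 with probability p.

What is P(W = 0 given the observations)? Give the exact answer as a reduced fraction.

Enumerate traces; 4 have nonzero weight after conditioning:
  (W=0, Z=0, Y=2, X=3) weight 1/72
  (W=0, Z=1, Y=2, X=3) weight 2/81
  (W=1, Z=0, Y=2, X=2) weight 2/45
  (W=1, Z=1, Y=2, X=2) weight 8/405
Group by W:
  weight(W=0) = 25/648
  weight(W=1) = 26/405
Total weight = 25/648 + 26/405 = 37/360
P(W=0 | obs) = 25/648 / 37/360 = 125/333
P(W=1 | obs) = 26/405 / 37/360 = 208/333

P(W = 0 | obs) = 125/333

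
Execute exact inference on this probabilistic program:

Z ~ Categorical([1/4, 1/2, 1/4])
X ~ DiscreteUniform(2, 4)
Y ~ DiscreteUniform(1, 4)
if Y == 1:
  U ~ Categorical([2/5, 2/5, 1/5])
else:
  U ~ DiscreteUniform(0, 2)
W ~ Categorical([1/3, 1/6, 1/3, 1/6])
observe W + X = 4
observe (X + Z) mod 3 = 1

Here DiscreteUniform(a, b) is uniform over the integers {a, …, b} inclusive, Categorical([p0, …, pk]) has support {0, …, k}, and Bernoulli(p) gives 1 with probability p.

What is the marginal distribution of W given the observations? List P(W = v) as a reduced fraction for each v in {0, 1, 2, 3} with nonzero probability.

P(W=0) = 1/3, P(W=1) = 1/3, P(W=2) = 1/3

Enumerate traces; 36 have nonzero weight after conditioning:
  (Z=0, X=4, Y=1, U=0, W=0) weight 1/360
  (Z=0, X=4, Y=1, U=1, W=0) weight 1/360
  (Z=0, X=4, Y=1, U=2, W=0) weight 1/720
  (Z=0, X=4, Y=2, U=0, W=0) weight 1/432
  (Z=0, X=4, Y=2, U=1, W=0) weight 1/432
  (Z=0, X=4, Y=2, U=2, W=0) weight 1/432
  (Z=0, X=4, Y=3, U=0, W=0) weight 1/432
  (Z=0, X=4, Y=3, U=1, W=0) weight 1/432
  (Z=1, X=3, Y=1, U=0, W=1) weight 1/360
  (Z=2, X=2, Y=1, U=0, W=2) weight 1/360
  … 26 more
Group by W:
  weight(W=0) = 1/36
  weight(W=1) = 1/36
  weight(W=2) = 1/36
Total weight = 1/36 + 1/36 + 1/36 = 1/12
P(W=0 | obs) = 1/36 / 1/12 = 1/3
P(W=1 | obs) = 1/36 / 1/12 = 1/3
P(W=2 | obs) = 1/36 / 1/12 = 1/3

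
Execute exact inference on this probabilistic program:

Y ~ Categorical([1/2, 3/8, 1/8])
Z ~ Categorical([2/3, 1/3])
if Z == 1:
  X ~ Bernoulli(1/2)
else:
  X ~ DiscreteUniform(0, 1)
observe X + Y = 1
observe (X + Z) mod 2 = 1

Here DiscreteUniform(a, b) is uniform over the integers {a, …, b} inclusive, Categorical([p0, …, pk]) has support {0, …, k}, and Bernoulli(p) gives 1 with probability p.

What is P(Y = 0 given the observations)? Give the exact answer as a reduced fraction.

P(Y = 0 | obs) = 8/11

Enumerate traces; 2 have nonzero weight after conditioning:
  (Y=0, Z=0, X=1) weight 1/6
  (Y=1, Z=1, X=0) weight 1/16
Group by Y:
  weight(Y=0) = 1/6
  weight(Y=1) = 1/16
Total weight = 1/6 + 1/16 = 11/48
P(Y=0 | obs) = 1/6 / 11/48 = 8/11
P(Y=1 | obs) = 1/16 / 11/48 = 3/11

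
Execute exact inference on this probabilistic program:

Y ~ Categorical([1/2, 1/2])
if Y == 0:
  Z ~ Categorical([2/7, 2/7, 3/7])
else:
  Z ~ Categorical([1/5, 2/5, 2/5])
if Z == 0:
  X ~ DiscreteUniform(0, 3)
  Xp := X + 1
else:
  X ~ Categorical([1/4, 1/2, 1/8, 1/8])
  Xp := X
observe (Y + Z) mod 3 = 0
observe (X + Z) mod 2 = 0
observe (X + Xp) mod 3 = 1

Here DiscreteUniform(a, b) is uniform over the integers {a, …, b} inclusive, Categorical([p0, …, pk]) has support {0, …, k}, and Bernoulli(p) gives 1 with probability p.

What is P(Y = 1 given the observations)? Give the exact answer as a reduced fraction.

P(Y = 1 | obs) = 7/17

Enumerate traces; 2 have nonzero weight after conditioning:
  (Y=0, Z=0, X=0) weight 1/28
  (Y=1, Z=2, X=2) weight 1/40
Group by Y:
  weight(Y=0) = 1/28
  weight(Y=1) = 1/40
Total weight = 1/28 + 1/40 = 17/280
P(Y=0 | obs) = 1/28 / 17/280 = 10/17
P(Y=1 | obs) = 1/40 / 17/280 = 7/17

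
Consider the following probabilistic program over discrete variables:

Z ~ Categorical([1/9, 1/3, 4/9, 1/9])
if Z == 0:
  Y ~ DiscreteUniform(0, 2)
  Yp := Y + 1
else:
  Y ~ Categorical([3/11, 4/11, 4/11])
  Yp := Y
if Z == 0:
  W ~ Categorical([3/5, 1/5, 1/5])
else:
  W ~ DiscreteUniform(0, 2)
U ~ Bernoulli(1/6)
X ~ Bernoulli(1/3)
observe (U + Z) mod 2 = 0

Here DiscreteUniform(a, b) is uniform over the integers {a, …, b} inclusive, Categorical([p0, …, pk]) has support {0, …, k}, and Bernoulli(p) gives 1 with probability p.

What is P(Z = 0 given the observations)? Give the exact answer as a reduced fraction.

P(Z = 0 | obs) = 5/29

Enumerate traces; 72 have nonzero weight after conditioning:
  (Z=0, Y=0, W=0, U=0, X=0) weight 1/81
  (Z=0, Y=0, W=0, U=0, X=1) weight 1/162
  (Z=0, Y=0, W=1, U=0, X=0) weight 1/243
  (Z=0, Y=0, W=1, U=0, X=1) weight 1/486
  (Z=0, Y=0, W=2, U=0, X=0) weight 1/243
  (Z=0, Y=0, W=2, U=0, X=1) weight 1/486
  (Z=0, Y=1, W=0, U=0, X=0) weight 1/81
  (Z=0, Y=1, W=0, U=0, X=1) weight 1/162
  (Z=1, Y=0, W=0, U=1, X=0) weight 1/297
  (Z=2, Y=0, W=0, U=0, X=0) weight 20/891
  … 62 more
Group by Z:
  weight(Z=0) = 5/54
  weight(Z=1) = 1/18
  weight(Z=2) = 10/27
  weight(Z=3) = 1/54
Total weight = 5/54 + 1/18 + 10/27 + 1/54 = 29/54
P(Z=0 | obs) = 5/54 / 29/54 = 5/29
P(Z=1 | obs) = 1/18 / 29/54 = 3/29
P(Z=2 | obs) = 10/27 / 29/54 = 20/29
P(Z=3 | obs) = 1/54 / 29/54 = 1/29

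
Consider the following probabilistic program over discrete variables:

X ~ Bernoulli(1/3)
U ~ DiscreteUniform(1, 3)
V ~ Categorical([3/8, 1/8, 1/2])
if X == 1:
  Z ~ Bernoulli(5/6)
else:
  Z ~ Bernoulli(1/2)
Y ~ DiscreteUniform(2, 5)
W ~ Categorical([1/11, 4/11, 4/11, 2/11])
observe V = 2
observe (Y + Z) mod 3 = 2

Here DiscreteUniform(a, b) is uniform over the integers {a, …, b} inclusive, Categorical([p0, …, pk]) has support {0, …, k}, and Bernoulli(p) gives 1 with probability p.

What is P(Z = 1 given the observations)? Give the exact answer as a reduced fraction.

Enumerate traces; 72 have nonzero weight after conditioning:
  (X=0, U=1, V=2, Z=0, Y=2, W=0) weight 1/792
  (X=0, U=1, V=2, Z=0, Y=2, W=1) weight 1/198
  (X=0, U=1, V=2, Z=0, Y=2, W=2) weight 1/198
  (X=0, U=1, V=2, Z=0, Y=2, W=3) weight 1/396
  (X=0, U=1, V=2, Z=0, Y=5, W=0) weight 1/792
  (X=0, U=1, V=2, Z=0, Y=5, W=1) weight 1/198
  (X=0, U=1, V=2, Z=0, Y=5, W=2) weight 1/198
  (X=0, U=1, V=2, Z=0, Y=5, W=3) weight 1/396
  (X=0, U=1, V=2, Z=1, Y=4, W=0) weight 1/792
  … 63 more
Group by Z:
  weight(Z=0) = 7/72
  weight(Z=1) = 11/144
Total weight = 7/72 + 11/144 = 25/144
P(Z=0 | obs) = 7/72 / 25/144 = 14/25
P(Z=1 | obs) = 11/144 / 25/144 = 11/25

P(Z = 1 | obs) = 11/25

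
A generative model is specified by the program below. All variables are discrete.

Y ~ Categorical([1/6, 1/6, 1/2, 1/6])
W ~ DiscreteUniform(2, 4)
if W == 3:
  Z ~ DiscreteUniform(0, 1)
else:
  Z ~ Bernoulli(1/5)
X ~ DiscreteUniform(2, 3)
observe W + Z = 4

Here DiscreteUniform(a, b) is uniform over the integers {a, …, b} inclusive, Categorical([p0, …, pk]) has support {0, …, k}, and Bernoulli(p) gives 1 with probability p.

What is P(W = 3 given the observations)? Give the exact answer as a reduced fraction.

Enumerate traces; 16 have nonzero weight after conditioning:
  (Y=0, W=3, Z=1, X=2) weight 1/72
  (Y=0, W=3, Z=1, X=3) weight 1/72
  (Y=0, W=4, Z=0, X=2) weight 1/45
  (Y=0, W=4, Z=0, X=3) weight 1/45
  (Y=1, W=3, Z=1, X=2) weight 1/72
  (Y=1, W=3, Z=1, X=3) weight 1/72
  (Y=1, W=4, Z=0, X=2) weight 1/45
  (Y=1, W=4, Z=0, X=3) weight 1/45
  … 8 more
Group by W:
  weight(W=3) = 1/6
  weight(W=4) = 4/15
Total weight = 1/6 + 4/15 = 13/30
P(W=3 | obs) = 1/6 / 13/30 = 5/13
P(W=4 | obs) = 4/15 / 13/30 = 8/13

P(W = 3 | obs) = 5/13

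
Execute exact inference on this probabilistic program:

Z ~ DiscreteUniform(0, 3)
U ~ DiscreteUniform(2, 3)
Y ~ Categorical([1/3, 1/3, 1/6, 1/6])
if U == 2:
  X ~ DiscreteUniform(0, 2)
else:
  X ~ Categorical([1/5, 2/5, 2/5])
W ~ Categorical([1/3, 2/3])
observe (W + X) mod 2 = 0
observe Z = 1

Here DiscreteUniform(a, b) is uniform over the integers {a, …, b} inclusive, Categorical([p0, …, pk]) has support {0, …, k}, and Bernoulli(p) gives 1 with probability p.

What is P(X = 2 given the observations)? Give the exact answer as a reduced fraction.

P(X = 2 | obs) = 11/41

Enumerate traces; 24 have nonzero weight after conditioning:
  (Z=1, U=2, Y=0, X=0, W=0) weight 1/216
  (Z=1, U=2, Y=0, X=1, W=1) weight 1/108
  (Z=1, U=2, Y=0, X=2, W=0) weight 1/216
  (Z=1, U=2, Y=1, X=0, W=0) weight 1/216
  (Z=1, U=2, Y=1, X=1, W=1) weight 1/108
  (Z=1, U=2, Y=1, X=2, W=0) weight 1/216
  (Z=1, U=2, Y=2, X=0, W=0) weight 1/432
  (Z=1, U=2, Y=2, X=1, W=1) weight 1/216
  … 16 more
Group by X:
  weight(X=0) = 1/45
  weight(X=1) = 11/180
  weight(X=2) = 11/360
Total weight = 1/45 + 11/180 + 11/360 = 41/360
P(X=0 | obs) = 1/45 / 41/360 = 8/41
P(X=1 | obs) = 11/180 / 41/360 = 22/41
P(X=2 | obs) = 11/360 / 41/360 = 11/41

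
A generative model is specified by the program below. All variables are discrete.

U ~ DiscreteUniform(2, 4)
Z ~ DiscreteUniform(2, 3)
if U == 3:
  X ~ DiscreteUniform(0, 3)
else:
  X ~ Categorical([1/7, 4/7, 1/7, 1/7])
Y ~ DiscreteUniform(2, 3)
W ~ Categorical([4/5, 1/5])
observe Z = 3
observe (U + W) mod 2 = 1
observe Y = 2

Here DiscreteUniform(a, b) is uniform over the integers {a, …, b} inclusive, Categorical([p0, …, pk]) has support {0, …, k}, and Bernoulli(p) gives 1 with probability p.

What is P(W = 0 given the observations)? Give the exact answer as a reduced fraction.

P(W = 0 | obs) = 2/3

Enumerate traces; 12 have nonzero weight after conditioning:
  (U=2, Z=3, X=0, Y=2, W=1) weight 1/420
  (U=2, Z=3, X=1, Y=2, W=1) weight 1/105
  (U=2, Z=3, X=2, Y=2, W=1) weight 1/420
  (U=2, Z=3, X=3, Y=2, W=1) weight 1/420
  (U=3, Z=3, X=0, Y=2, W=0) weight 1/60
  (U=3, Z=3, X=1, Y=2, W=0) weight 1/60
  (U=3, Z=3, X=2, Y=2, W=0) weight 1/60
  (U=3, Z=3, X=3, Y=2, W=0) weight 1/60
  … 4 more
Group by W:
  weight(W=0) = 1/15
  weight(W=1) = 1/30
Total weight = 1/15 + 1/30 = 1/10
P(W=0 | obs) = 1/15 / 1/10 = 2/3
P(W=1 | obs) = 1/30 / 1/10 = 1/3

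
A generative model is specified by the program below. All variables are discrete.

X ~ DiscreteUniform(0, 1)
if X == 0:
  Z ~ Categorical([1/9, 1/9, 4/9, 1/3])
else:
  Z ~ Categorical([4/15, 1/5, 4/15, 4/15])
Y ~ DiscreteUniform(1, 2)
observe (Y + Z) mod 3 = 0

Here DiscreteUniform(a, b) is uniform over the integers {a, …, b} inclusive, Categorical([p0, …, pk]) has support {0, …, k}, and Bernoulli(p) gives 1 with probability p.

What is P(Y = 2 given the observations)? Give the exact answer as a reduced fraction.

Enumerate traces; 4 have nonzero weight after conditioning:
  (X=0, Z=1, Y=2) weight 1/36
  (X=0, Z=2, Y=1) weight 1/9
  (X=1, Z=1, Y=2) weight 1/20
  (X=1, Z=2, Y=1) weight 1/15
Group by Y:
  weight(Y=1) = 8/45
  weight(Y=2) = 7/90
Total weight = 8/45 + 7/90 = 23/90
P(Y=1 | obs) = 8/45 / 23/90 = 16/23
P(Y=2 | obs) = 7/90 / 23/90 = 7/23

P(Y = 2 | obs) = 7/23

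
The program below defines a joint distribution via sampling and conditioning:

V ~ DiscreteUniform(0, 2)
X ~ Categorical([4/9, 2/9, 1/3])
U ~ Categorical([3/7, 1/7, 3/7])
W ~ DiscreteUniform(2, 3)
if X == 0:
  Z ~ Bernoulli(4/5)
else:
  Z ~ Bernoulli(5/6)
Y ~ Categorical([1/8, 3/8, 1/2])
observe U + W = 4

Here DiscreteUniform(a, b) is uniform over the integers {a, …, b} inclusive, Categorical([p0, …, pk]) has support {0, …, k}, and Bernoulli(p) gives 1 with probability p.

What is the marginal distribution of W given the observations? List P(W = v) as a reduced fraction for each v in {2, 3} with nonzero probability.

Enumerate traces; 108 have nonzero weight after conditioning:
  (V=0, X=0, U=1, W=3, Z=0, Y=0) weight 1/3780
  (V=0, X=0, U=1, W=3, Z=0, Y=1) weight 1/1260
  (V=0, X=0, U=1, W=3, Z=0, Y=2) weight 1/945
  (V=0, X=0, U=1, W=3, Z=1, Y=0) weight 1/945
  (V=0, X=0, U=1, W=3, Z=1, Y=1) weight 1/315
  (V=0, X=0, U=1, W=3, Z=1, Y=2) weight 4/945
  (V=0, X=0, U=2, W=2, Z=0, Y=0) weight 1/1260
  (V=0, X=0, U=2, W=2, Z=0, Y=1) weight 1/420
  … 100 more
Group by W:
  weight(W=2) = 3/14
  weight(W=3) = 1/14
Total weight = 3/14 + 1/14 = 2/7
P(W=2 | obs) = 3/14 / 2/7 = 3/4
P(W=3 | obs) = 1/14 / 2/7 = 1/4

P(W=2) = 3/4, P(W=3) = 1/4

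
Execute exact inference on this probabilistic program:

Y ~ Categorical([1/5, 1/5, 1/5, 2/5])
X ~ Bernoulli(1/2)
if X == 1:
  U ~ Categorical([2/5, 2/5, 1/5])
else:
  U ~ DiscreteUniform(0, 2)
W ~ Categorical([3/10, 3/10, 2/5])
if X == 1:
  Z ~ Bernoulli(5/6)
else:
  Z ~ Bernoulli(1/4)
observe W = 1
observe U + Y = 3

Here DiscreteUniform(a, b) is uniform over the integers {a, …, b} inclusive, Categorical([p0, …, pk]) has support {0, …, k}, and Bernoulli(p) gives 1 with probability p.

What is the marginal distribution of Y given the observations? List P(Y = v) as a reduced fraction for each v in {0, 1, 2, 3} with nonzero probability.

Enumerate traces; 12 have nonzero weight after conditioning:
  (Y=1, X=0, U=2, W=1, Z=0) weight 3/400
  (Y=1, X=0, U=2, W=1, Z=1) weight 1/400
  (Y=1, X=1, U=2, W=1, Z=0) weight 1/1000
  (Y=1, X=1, U=2, W=1, Z=1) weight 1/200
  (Y=2, X=0, U=1, W=1, Z=0) weight 3/400
  (Y=2, X=0, U=1, W=1, Z=1) weight 1/400
  (Y=2, X=1, U=1, W=1, Z=0) weight 1/500
  (Y=2, X=1, U=1, W=1, Z=1) weight 1/100
  (Y=3, X=0, U=0, W=1, Z=0) weight 3/200
  … 3 more
Group by Y:
  weight(Y=1) = 2/125
  weight(Y=2) = 11/500
  weight(Y=3) = 11/250
Total weight = 2/125 + 11/500 + 11/250 = 41/500
P(Y=1 | obs) = 2/125 / 41/500 = 8/41
P(Y=2 | obs) = 11/500 / 41/500 = 11/41
P(Y=3 | obs) = 11/250 / 41/500 = 22/41

P(Y=1) = 8/41, P(Y=2) = 11/41, P(Y=3) = 22/41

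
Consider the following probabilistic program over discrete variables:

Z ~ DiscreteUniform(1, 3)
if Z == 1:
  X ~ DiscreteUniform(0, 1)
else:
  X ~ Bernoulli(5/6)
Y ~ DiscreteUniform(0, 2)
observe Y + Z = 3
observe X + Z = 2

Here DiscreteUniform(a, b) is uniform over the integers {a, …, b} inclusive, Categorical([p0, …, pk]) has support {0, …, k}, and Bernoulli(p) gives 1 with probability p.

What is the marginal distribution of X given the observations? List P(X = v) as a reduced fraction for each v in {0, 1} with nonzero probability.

P(X=0) = 1/4, P(X=1) = 3/4

Enumerate traces; 2 have nonzero weight after conditioning:
  (Z=1, X=1, Y=2) weight 1/18
  (Z=2, X=0, Y=1) weight 1/54
Group by X:
  weight(X=0) = 1/54
  weight(X=1) = 1/18
Total weight = 1/54 + 1/18 = 2/27
P(X=0 | obs) = 1/54 / 2/27 = 1/4
P(X=1 | obs) = 1/18 / 2/27 = 3/4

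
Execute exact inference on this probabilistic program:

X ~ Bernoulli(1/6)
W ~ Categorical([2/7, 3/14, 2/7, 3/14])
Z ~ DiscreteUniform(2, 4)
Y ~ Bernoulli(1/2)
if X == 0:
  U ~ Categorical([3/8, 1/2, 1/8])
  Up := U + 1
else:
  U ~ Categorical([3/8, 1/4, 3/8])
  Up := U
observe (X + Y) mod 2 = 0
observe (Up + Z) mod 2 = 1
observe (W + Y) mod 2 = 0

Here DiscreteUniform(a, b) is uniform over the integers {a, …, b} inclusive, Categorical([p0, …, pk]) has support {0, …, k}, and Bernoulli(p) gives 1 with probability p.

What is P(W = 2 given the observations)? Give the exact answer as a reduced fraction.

Enumerate traces; 18 have nonzero weight after conditioning:
  (X=0, W=0, Z=2, Y=0, U=0) weight 5/336
  (X=0, W=0, Z=2, Y=0, U=2) weight 5/1008
  (X=0, W=0, Z=3, Y=0, U=1) weight 5/252
  (X=0, W=0, Z=4, Y=0, U=0) weight 5/336
  (X=0, W=0, Z=4, Y=0, U=2) weight 5/1008
  (X=0, W=2, Z=2, Y=0, U=0) weight 5/336
  (X=0, W=2, Z=2, Y=0, U=2) weight 5/1008
  (X=0, W=2, Z=3, Y=0, U=1) weight 5/252
  (X=1, W=1, Z=2, Y=1, U=1) weight 1/672
  (X=1, W=3, Z=2, Y=1, U=1) weight 1/672
  … 8 more
Group by W:
  weight(W=0) = 5/84
  weight(W=1) = 5/672
  weight(W=2) = 5/84
  weight(W=3) = 5/672
Total weight = 5/84 + 5/672 + 5/84 + 5/672 = 15/112
P(W=0 | obs) = 5/84 / 15/112 = 4/9
P(W=1 | obs) = 5/672 / 15/112 = 1/18
P(W=2 | obs) = 5/84 / 15/112 = 4/9
P(W=3 | obs) = 5/672 / 15/112 = 1/18

P(W = 2 | obs) = 4/9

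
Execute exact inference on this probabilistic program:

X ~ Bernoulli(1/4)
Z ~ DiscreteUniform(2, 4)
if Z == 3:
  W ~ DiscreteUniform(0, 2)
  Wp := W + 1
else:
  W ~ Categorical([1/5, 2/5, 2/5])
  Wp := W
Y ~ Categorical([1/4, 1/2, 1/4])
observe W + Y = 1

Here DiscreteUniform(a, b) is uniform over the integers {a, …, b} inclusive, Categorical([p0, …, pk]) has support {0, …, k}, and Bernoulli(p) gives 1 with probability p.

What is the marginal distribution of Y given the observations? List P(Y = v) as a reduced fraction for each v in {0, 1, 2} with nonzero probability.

P(Y=0) = 17/39, P(Y=1) = 22/39

Enumerate traces; 12 have nonzero weight after conditioning:
  (X=0, Z=2, W=0, Y=1) weight 1/40
  (X=0, Z=2, W=1, Y=0) weight 1/40
  (X=0, Z=3, W=0, Y=1) weight 1/24
  (X=0, Z=3, W=1, Y=0) weight 1/48
  (X=0, Z=4, W=0, Y=1) weight 1/40
  (X=0, Z=4, W=1, Y=0) weight 1/40
  (X=1, Z=2, W=0, Y=1) weight 1/120
  (X=1, Z=2, W=1, Y=0) weight 1/120
  … 4 more
Group by Y:
  weight(Y=0) = 17/180
  weight(Y=1) = 11/90
Total weight = 17/180 + 11/90 = 13/60
P(Y=0 | obs) = 17/180 / 13/60 = 17/39
P(Y=1 | obs) = 11/90 / 13/60 = 22/39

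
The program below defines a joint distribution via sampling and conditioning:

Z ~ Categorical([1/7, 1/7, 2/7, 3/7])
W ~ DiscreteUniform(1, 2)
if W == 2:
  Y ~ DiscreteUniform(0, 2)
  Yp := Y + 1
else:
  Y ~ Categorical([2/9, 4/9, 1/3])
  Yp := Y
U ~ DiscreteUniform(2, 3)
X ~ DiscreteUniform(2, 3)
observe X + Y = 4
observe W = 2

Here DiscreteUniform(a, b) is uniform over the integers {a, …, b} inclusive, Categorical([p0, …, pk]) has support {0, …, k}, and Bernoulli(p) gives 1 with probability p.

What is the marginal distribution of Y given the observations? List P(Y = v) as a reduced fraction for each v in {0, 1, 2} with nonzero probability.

Enumerate traces; 16 have nonzero weight after conditioning:
  (Z=0, W=2, Y=1, U=2, X=3) weight 1/168
  (Z=0, W=2, Y=1, U=3, X=3) weight 1/168
  (Z=0, W=2, Y=2, U=2, X=2) weight 1/168
  (Z=0, W=2, Y=2, U=3, X=2) weight 1/168
  (Z=1, W=2, Y=1, U=2, X=3) weight 1/168
  (Z=1, W=2, Y=1, U=3, X=3) weight 1/168
  (Z=1, W=2, Y=2, U=2, X=2) weight 1/168
  (Z=1, W=2, Y=2, U=3, X=2) weight 1/168
  … 8 more
Group by Y:
  weight(Y=1) = 1/12
  weight(Y=2) = 1/12
Total weight = 1/12 + 1/12 = 1/6
P(Y=1 | obs) = 1/12 / 1/6 = 1/2
P(Y=2 | obs) = 1/12 / 1/6 = 1/2

P(Y=1) = 1/2, P(Y=2) = 1/2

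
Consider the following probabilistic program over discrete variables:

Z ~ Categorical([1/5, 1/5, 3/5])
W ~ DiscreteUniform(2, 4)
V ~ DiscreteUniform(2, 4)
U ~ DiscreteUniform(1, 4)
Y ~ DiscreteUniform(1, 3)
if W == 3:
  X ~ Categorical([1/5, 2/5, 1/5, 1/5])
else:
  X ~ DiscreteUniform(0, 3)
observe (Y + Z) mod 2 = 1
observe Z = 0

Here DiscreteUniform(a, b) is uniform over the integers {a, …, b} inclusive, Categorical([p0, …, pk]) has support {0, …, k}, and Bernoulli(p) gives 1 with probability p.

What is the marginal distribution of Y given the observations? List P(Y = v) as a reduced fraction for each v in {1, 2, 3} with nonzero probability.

P(Y=1) = 1/2, P(Y=3) = 1/2

Enumerate traces; 288 have nonzero weight after conditioning:
  (Z=0, W=2, V=2, U=1, Y=1, X=0) weight 1/2160
  (Z=0, W=2, V=2, U=1, Y=1, X=1) weight 1/2160
  (Z=0, W=2, V=2, U=1, Y=1, X=2) weight 1/2160
  (Z=0, W=2, V=2, U=1, Y=1, X=3) weight 1/2160
  (Z=0, W=2, V=2, U=1, Y=3, X=0) weight 1/2160
  (Z=0, W=2, V=2, U=1, Y=3, X=1) weight 1/2160
  (Z=0, W=2, V=2, U=1, Y=3, X=2) weight 1/2160
  (Z=0, W=2, V=2, U=1, Y=3, X=3) weight 1/2160
  … 280 more
Group by Y:
  weight(Y=1) = 1/15
  weight(Y=3) = 1/15
Total weight = 1/15 + 1/15 = 2/15
P(Y=1 | obs) = 1/15 / 2/15 = 1/2
P(Y=3 | obs) = 1/15 / 2/15 = 1/2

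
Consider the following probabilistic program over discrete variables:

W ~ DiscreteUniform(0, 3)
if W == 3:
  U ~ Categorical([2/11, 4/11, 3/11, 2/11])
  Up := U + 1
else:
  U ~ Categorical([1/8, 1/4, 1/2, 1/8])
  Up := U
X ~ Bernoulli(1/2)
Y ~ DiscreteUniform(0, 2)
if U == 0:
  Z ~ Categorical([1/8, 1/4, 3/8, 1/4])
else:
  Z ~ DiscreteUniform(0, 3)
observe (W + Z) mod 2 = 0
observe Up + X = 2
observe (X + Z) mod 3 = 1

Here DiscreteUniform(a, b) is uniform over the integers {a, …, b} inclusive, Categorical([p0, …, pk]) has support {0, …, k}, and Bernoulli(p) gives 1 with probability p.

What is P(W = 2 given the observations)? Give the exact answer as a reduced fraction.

Enumerate traces; 18 have nonzero weight after conditioning:
  (W=0, U=1, X=1, Y=0, Z=0) weight 1/384
  (W=0, U=1, X=1, Y=1, Z=0) weight 1/384
  (W=0, U=1, X=1, Y=2, Z=0) weight 1/384
  (W=1, U=1, X=1, Y=0, Z=3) weight 1/384
  (W=1, U=1, X=1, Y=1, Z=3) weight 1/384
  (W=1, U=1, X=1, Y=2, Z=3) weight 1/384
  (W=1, U=2, X=0, Y=0, Z=1) weight 1/192
  (W=1, U=2, X=0, Y=1, Z=1) weight 1/192
  (W=2, U=1, X=1, Y=0, Z=0) weight 1/384
  (W=3, U=0, X=1, Y=0, Z=3) weight 1/528
  … 8 more
Group by W:
  weight(W=0) = 1/128
  weight(W=1) = 3/128
  weight(W=2) = 1/128
  weight(W=3) = 3/176
Total weight = 1/128 + 3/128 + 1/128 + 3/176 = 79/1408
P(W=0 | obs) = 1/128 / 79/1408 = 11/79
P(W=1 | obs) = 3/128 / 79/1408 = 33/79
P(W=2 | obs) = 1/128 / 79/1408 = 11/79
P(W=3 | obs) = 3/176 / 79/1408 = 24/79

P(W = 2 | obs) = 11/79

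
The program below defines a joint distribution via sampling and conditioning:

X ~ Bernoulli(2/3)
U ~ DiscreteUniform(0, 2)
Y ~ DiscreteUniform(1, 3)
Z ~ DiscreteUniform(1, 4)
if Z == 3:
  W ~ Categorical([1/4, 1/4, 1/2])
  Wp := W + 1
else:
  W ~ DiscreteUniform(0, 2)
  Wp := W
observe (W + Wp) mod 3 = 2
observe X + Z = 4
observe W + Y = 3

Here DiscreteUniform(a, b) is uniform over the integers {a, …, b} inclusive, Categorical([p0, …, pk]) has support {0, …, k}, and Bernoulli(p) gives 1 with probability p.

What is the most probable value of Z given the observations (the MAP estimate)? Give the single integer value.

Enumerate traces; 6 have nonzero weight after conditioning:
  (X=0, U=0, Y=2, Z=4, W=1) weight 1/324
  (X=0, U=1, Y=2, Z=4, W=1) weight 1/324
  (X=0, U=2, Y=2, Z=4, W=1) weight 1/324
  (X=1, U=0, Y=1, Z=3, W=2) weight 1/108
  (X=1, U=1, Y=1, Z=3, W=2) weight 1/108
  (X=1, U=2, Y=1, Z=3, W=2) weight 1/108
Group by Z:
  weight(Z=3) = 1/36
  weight(Z=4) = 1/108
Total weight = 1/36 + 1/108 = 1/27
P(Z=3 | obs) = 1/36 / 1/27 = 3/4
P(Z=4 | obs) = 1/108 / 1/27 = 1/4
argmax = 3

argmax_v P(Z = v | obs) = 3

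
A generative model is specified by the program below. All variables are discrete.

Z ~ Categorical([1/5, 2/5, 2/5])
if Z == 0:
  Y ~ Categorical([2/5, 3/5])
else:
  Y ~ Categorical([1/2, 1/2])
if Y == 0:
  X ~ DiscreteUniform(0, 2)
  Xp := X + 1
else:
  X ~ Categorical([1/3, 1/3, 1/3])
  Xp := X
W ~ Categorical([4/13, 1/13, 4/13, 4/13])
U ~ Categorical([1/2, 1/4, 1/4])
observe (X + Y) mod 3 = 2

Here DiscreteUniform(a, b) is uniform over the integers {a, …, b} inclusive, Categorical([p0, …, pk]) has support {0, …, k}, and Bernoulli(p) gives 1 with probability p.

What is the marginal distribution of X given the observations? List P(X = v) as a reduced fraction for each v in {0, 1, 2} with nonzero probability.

Enumerate traces; 72 have nonzero weight after conditioning:
  (Z=0, Y=0, X=2, W=0, U=0) weight 4/975
  (Z=0, Y=0, X=2, W=0, U=1) weight 2/975
  (Z=0, Y=0, X=2, W=0, U=2) weight 2/975
  (Z=0, Y=0, X=2, W=1, U=0) weight 1/975
  (Z=0, Y=0, X=2, W=1, U=1) weight 1/1950
  (Z=0, Y=0, X=2, W=1, U=2) weight 1/1950
  (Z=0, Y=0, X=2, W=2, U=0) weight 4/975
  (Z=0, Y=0, X=2, W=2, U=1) weight 2/975
  (Z=0, Y=1, X=1, W=0, U=0) weight 2/325
  … 63 more
Group by X:
  weight(X=1) = 13/75
  weight(X=2) = 4/25
Total weight = 13/75 + 4/25 = 1/3
P(X=1 | obs) = 13/75 / 1/3 = 13/25
P(X=2 | obs) = 4/25 / 1/3 = 12/25

P(X=1) = 13/25, P(X=2) = 12/25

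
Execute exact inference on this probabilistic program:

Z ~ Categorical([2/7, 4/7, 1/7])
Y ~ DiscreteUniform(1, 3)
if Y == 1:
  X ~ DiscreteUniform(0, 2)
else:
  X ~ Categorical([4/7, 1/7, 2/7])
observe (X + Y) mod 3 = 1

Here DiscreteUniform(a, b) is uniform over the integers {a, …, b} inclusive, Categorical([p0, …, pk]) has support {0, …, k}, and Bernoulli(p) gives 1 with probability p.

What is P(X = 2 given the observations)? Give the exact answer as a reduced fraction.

Enumerate traces; 9 have nonzero weight after conditioning:
  (Z=0, Y=1, X=0) weight 2/63
  (Z=0, Y=2, X=2) weight 4/147
  (Z=0, Y=3, X=1) weight 2/147
  (Z=1, Y=1, X=0) weight 4/63
  (Z=1, Y=2, X=2) weight 8/147
  (Z=1, Y=3, X=1) weight 4/147
  (Z=2, Y=1, X=0) weight 1/63
  (Z=2, Y=2, X=2) weight 2/147
  … 1 more
Group by X:
  weight(X=0) = 1/9
  weight(X=1) = 1/21
  weight(X=2) = 2/21
Total weight = 1/9 + 1/21 + 2/21 = 16/63
P(X=0 | obs) = 1/9 / 16/63 = 7/16
P(X=1 | obs) = 1/21 / 16/63 = 3/16
P(X=2 | obs) = 2/21 / 16/63 = 3/8

P(X = 2 | obs) = 3/8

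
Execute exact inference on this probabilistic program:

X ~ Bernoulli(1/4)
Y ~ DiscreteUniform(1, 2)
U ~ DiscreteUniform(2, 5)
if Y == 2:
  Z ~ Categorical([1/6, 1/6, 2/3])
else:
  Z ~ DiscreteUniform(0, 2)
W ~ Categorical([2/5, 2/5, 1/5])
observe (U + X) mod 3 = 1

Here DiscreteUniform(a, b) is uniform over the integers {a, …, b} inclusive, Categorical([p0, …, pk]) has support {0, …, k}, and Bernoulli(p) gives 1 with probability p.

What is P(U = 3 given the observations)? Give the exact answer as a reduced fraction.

Enumerate traces; 36 have nonzero weight after conditioning:
  (X=0, Y=1, U=4, Z=0, W=0) weight 1/80
  (X=0, Y=1, U=4, Z=0, W=1) weight 1/80
  (X=0, Y=1, U=4, Z=0, W=2) weight 1/160
  (X=0, Y=1, U=4, Z=1, W=0) weight 1/80
  (X=0, Y=1, U=4, Z=1, W=1) weight 1/80
  (X=0, Y=1, U=4, Z=1, W=2) weight 1/160
  (X=0, Y=1, U=4, Z=2, W=0) weight 1/80
  (X=0, Y=1, U=4, Z=2, W=1) weight 1/80
  (X=1, Y=1, U=3, Z=0, W=0) weight 1/240
  … 27 more
Group by U:
  weight(U=3) = 1/16
  weight(U=4) = 3/16
Total weight = 1/16 + 3/16 = 1/4
P(U=3 | obs) = 1/16 / 1/4 = 1/4
P(U=4 | obs) = 3/16 / 1/4 = 3/4

P(U = 3 | obs) = 1/4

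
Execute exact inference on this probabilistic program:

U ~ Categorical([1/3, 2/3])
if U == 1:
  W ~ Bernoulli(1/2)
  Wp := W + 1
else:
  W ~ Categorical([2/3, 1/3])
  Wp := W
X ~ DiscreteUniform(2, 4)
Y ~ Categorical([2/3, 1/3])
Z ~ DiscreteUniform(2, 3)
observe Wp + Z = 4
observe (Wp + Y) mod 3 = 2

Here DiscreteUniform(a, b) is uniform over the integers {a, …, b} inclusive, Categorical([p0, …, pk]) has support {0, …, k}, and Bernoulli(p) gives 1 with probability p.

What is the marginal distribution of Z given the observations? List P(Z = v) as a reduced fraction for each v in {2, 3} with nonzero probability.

P(Z=2) = 3/5, P(Z=3) = 2/5

Enumerate traces; 9 have nonzero weight after conditioning:
  (U=0, W=1, X=2, Y=1, Z=3) weight 1/162
  (U=0, W=1, X=3, Y=1, Z=3) weight 1/162
  (U=0, W=1, X=4, Y=1, Z=3) weight 1/162
  (U=1, W=0, X=2, Y=1, Z=3) weight 1/54
  (U=1, W=0, X=3, Y=1, Z=3) weight 1/54
  (U=1, W=0, X=4, Y=1, Z=3) weight 1/54
  (U=1, W=1, X=2, Y=0, Z=2) weight 1/27
  (U=1, W=1, X=3, Y=0, Z=2) weight 1/27
  … 1 more
Group by Z:
  weight(Z=2) = 1/9
  weight(Z=3) = 2/27
Total weight = 1/9 + 2/27 = 5/27
P(Z=2 | obs) = 1/9 / 5/27 = 3/5
P(Z=3 | obs) = 2/27 / 5/27 = 2/5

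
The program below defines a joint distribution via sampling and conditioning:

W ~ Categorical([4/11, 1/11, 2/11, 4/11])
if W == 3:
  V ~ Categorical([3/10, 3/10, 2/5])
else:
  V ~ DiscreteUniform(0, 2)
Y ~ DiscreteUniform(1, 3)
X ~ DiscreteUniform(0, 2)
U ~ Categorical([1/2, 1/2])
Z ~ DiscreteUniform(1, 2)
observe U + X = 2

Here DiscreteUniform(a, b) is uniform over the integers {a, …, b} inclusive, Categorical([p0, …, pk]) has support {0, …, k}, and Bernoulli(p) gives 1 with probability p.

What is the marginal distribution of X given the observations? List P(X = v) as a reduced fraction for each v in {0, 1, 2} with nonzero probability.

Enumerate traces; 144 have nonzero weight after conditioning:
  (W=0, V=0, Y=1, X=1, U=1, Z=1) weight 1/297
  (W=0, V=0, Y=1, X=1, U=1, Z=2) weight 1/297
  (W=0, V=0, Y=1, X=2, U=0, Z=1) weight 1/297
  (W=0, V=0, Y=1, X=2, U=0, Z=2) weight 1/297
  (W=0, V=0, Y=2, X=1, U=1, Z=1) weight 1/297
  (W=0, V=0, Y=2, X=1, U=1, Z=2) weight 1/297
  (W=0, V=0, Y=2, X=2, U=0, Z=1) weight 1/297
  (W=0, V=0, Y=2, X=2, U=0, Z=2) weight 1/297
  … 136 more
Group by X:
  weight(X=1) = 1/6
  weight(X=2) = 1/6
Total weight = 1/6 + 1/6 = 1/3
P(X=1 | obs) = 1/6 / 1/3 = 1/2
P(X=2 | obs) = 1/6 / 1/3 = 1/2

P(X=1) = 1/2, P(X=2) = 1/2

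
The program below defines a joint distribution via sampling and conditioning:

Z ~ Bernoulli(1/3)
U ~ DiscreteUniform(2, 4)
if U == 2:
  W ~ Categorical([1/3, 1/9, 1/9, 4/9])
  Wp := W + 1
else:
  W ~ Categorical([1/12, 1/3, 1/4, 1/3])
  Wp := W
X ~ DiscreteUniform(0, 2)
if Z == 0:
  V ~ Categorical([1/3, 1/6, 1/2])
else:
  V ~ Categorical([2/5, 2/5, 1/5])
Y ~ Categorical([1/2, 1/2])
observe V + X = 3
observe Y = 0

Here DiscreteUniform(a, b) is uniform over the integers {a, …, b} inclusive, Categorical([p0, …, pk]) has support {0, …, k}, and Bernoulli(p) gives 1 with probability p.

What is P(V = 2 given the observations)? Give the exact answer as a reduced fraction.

P(V = 2 | obs) = 18/29

Enumerate traces; 48 have nonzero weight after conditioning:
  (Z=0, U=2, W=0, X=1, V=2, Y=0) weight 1/162
  (Z=0, U=2, W=0, X=2, V=1, Y=0) weight 1/486
  (Z=0, U=2, W=1, X=1, V=2, Y=0) weight 1/486
  (Z=0, U=2, W=1, X=2, V=1, Y=0) weight 1/1458
  (Z=0, U=2, W=2, X=1, V=2, Y=0) weight 1/486
  (Z=0, U=2, W=2, X=2, V=1, Y=0) weight 1/1458
  (Z=0, U=2, W=3, X=1, V=2, Y=0) weight 2/243
  (Z=0, U=2, W=3, X=2, V=1, Y=0) weight 2/729
  … 40 more
Group by V:
  weight(V=1) = 11/270
  weight(V=2) = 1/15
Total weight = 11/270 + 1/15 = 29/270
P(V=1 | obs) = 11/270 / 29/270 = 11/29
P(V=2 | obs) = 1/15 / 29/270 = 18/29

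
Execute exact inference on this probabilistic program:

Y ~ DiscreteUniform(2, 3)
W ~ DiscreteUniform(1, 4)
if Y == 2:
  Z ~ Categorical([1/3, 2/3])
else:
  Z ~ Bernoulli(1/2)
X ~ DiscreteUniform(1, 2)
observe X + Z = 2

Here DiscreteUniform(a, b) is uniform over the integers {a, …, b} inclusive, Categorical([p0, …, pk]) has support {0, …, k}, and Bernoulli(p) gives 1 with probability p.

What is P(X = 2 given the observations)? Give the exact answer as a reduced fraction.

Enumerate traces; 16 have nonzero weight after conditioning:
  (Y=2, W=1, Z=0, X=2) weight 1/48
  (Y=2, W=1, Z=1, X=1) weight 1/24
  (Y=2, W=2, Z=0, X=2) weight 1/48
  (Y=2, W=2, Z=1, X=1) weight 1/24
  (Y=2, W=3, Z=0, X=2) weight 1/48
  (Y=2, W=3, Z=1, X=1) weight 1/24
  (Y=2, W=4, Z=0, X=2) weight 1/48
  (Y=2, W=4, Z=1, X=1) weight 1/24
  … 8 more
Group by X:
  weight(X=1) = 7/24
  weight(X=2) = 5/24
Total weight = 7/24 + 5/24 = 1/2
P(X=1 | obs) = 7/24 / 1/2 = 7/12
P(X=2 | obs) = 5/24 / 1/2 = 5/12

P(X = 2 | obs) = 5/12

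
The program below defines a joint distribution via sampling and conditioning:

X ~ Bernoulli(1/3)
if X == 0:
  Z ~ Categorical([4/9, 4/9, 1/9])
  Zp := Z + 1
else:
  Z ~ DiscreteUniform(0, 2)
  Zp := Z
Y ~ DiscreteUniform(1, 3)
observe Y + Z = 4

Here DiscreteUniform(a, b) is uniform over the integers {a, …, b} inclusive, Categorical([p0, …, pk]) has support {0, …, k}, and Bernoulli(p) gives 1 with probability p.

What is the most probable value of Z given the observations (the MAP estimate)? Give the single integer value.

argmax_v P(Z = v | obs) = 1

Enumerate traces; 4 have nonzero weight after conditioning:
  (X=0, Z=1, Y=3) weight 8/81
  (X=0, Z=2, Y=2) weight 2/81
  (X=1, Z=1, Y=3) weight 1/27
  (X=1, Z=2, Y=2) weight 1/27
Group by Z:
  weight(Z=1) = 11/81
  weight(Z=2) = 5/81
Total weight = 11/81 + 5/81 = 16/81
P(Z=1 | obs) = 11/81 / 16/81 = 11/16
P(Z=2 | obs) = 5/81 / 16/81 = 5/16
argmax = 1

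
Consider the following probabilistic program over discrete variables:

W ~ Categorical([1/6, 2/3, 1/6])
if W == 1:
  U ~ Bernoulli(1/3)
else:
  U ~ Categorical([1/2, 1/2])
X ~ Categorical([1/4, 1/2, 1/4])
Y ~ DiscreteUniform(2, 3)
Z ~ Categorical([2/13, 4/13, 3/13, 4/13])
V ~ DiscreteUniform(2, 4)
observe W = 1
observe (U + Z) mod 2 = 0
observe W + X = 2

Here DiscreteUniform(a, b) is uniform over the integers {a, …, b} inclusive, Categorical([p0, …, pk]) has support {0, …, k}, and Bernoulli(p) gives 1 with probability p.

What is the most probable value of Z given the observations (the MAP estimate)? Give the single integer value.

Enumerate traces; 24 have nonzero weight after conditioning:
  (W=1, U=0, X=1, Y=2, Z=0, V=2) weight 2/351
  (W=1, U=0, X=1, Y=2, Z=0, V=3) weight 2/351
  (W=1, U=0, X=1, Y=2, Z=0, V=4) weight 2/351
  (W=1, U=0, X=1, Y=2, Z=2, V=2) weight 1/117
  (W=1, U=0, X=1, Y=2, Z=2, V=3) weight 1/117
  (W=1, U=0, X=1, Y=2, Z=2, V=4) weight 1/117
  (W=1, U=0, X=1, Y=3, Z=0, V=2) weight 2/351
  (W=1, U=0, X=1, Y=3, Z=0, V=3) weight 2/351
  (W=1, U=1, X=1, Y=2, Z=1, V=2) weight 2/351
  (W=1, U=1, X=1, Y=2, Z=3, V=2) weight 2/351
  … 14 more
Group by Z:
  weight(Z=0) = 4/117
  weight(Z=1) = 4/117
  weight(Z=2) = 2/39
  weight(Z=3) = 4/117
Total weight = 4/117 + 4/117 + 2/39 + 4/117 = 2/13
P(Z=0 | obs) = 4/117 / 2/13 = 2/9
P(Z=1 | obs) = 4/117 / 2/13 = 2/9
P(Z=2 | obs) = 2/39 / 2/13 = 1/3
P(Z=3 | obs) = 4/117 / 2/13 = 2/9
argmax = 2

argmax_v P(Z = v | obs) = 2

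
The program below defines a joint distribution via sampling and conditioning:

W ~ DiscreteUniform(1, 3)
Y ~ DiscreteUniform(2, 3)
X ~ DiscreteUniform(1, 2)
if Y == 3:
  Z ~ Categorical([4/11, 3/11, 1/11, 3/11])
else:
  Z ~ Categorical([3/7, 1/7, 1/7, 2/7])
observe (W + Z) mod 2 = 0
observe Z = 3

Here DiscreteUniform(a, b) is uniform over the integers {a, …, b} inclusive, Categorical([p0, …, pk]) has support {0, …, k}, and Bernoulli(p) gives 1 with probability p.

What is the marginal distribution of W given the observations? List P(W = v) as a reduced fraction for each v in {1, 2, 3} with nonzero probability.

P(W=1) = 1/2, P(W=3) = 1/2

Enumerate traces; 8 have nonzero weight after conditioning:
  (W=1, Y=2, X=1, Z=3) weight 1/42
  (W=1, Y=2, X=2, Z=3) weight 1/42
  (W=1, Y=3, X=1, Z=3) weight 1/44
  (W=1, Y=3, X=2, Z=3) weight 1/44
  (W=3, Y=2, X=1, Z=3) weight 1/42
  (W=3, Y=2, X=2, Z=3) weight 1/42
  (W=3, Y=3, X=1, Z=3) weight 1/44
  (W=3, Y=3, X=2, Z=3) weight 1/44
Group by W:
  weight(W=1) = 43/462
  weight(W=3) = 43/462
Total weight = 43/462 + 43/462 = 43/231
P(W=1 | obs) = 43/462 / 43/231 = 1/2
P(W=3 | obs) = 43/462 / 43/231 = 1/2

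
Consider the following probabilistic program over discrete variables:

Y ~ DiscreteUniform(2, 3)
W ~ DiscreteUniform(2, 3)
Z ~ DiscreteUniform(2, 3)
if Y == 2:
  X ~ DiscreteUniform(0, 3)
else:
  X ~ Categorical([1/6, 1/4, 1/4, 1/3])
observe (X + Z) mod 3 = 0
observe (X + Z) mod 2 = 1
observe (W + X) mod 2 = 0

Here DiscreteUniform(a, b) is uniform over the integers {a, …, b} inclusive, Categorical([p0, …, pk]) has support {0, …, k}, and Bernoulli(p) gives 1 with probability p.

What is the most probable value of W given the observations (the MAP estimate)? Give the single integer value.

argmax_v P(W = v | obs) = 3

Enumerate traces; 4 have nonzero weight after conditioning:
  (Y=2, W=2, Z=3, X=0) weight 1/32
  (Y=2, W=3, Z=2, X=1) weight 1/32
  (Y=3, W=2, Z=3, X=0) weight 1/48
  (Y=3, W=3, Z=2, X=1) weight 1/32
Group by W:
  weight(W=2) = 5/96
  weight(W=3) = 1/16
Total weight = 5/96 + 1/16 = 11/96
P(W=2 | obs) = 5/96 / 11/96 = 5/11
P(W=3 | obs) = 1/16 / 11/96 = 6/11
argmax = 3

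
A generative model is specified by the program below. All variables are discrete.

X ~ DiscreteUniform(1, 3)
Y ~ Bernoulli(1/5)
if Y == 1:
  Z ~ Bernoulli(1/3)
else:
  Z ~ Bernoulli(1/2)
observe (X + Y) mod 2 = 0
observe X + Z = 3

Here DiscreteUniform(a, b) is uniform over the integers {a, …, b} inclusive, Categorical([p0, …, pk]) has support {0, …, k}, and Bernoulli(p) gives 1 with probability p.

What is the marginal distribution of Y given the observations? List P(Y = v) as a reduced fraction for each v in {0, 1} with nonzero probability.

P(Y=0) = 3/4, P(Y=1) = 1/4

Enumerate traces; 2 have nonzero weight after conditioning:
  (X=2, Y=0, Z=1) weight 2/15
  (X=3, Y=1, Z=0) weight 2/45
Group by Y:
  weight(Y=0) = 2/15
  weight(Y=1) = 2/45
Total weight = 2/15 + 2/45 = 8/45
P(Y=0 | obs) = 2/15 / 8/45 = 3/4
P(Y=1 | obs) = 2/45 / 8/45 = 1/4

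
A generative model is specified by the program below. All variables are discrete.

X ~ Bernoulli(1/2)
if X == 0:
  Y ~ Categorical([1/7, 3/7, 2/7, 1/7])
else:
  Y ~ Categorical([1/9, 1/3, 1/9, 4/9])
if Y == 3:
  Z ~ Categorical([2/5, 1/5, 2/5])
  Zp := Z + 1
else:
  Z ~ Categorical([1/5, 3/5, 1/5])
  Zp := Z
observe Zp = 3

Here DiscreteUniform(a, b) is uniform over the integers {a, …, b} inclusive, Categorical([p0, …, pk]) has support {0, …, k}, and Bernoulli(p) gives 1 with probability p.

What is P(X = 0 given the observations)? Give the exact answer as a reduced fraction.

Enumerate traces; 2 have nonzero weight after conditioning:
  (X=0, Y=3, Z=2) weight 1/35
  (X=1, Y=3, Z=2) weight 4/45
Group by X:
  weight(X=0) = 1/35
  weight(X=1) = 4/45
Total weight = 1/35 + 4/45 = 37/315
P(X=0 | obs) = 1/35 / 37/315 = 9/37
P(X=1 | obs) = 4/45 / 37/315 = 28/37

P(X = 0 | obs) = 9/37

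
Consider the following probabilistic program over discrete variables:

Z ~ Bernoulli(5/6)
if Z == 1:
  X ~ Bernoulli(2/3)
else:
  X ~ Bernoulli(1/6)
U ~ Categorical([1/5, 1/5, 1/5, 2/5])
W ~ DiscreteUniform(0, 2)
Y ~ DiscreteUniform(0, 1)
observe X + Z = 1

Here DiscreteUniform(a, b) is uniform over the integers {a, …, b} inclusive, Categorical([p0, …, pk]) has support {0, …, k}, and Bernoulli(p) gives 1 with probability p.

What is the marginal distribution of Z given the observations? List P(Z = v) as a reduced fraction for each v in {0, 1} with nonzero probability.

Enumerate traces; 48 have nonzero weight after conditioning:
  (Z=0, X=1, U=0, W=0, Y=0) weight 1/1080
  (Z=0, X=1, U=0, W=0, Y=1) weight 1/1080
  (Z=0, X=1, U=0, W=1, Y=0) weight 1/1080
  (Z=0, X=1, U=0, W=1, Y=1) weight 1/1080
  (Z=0, X=1, U=0, W=2, Y=0) weight 1/1080
  (Z=0, X=1, U=0, W=2, Y=1) weight 1/1080
  (Z=0, X=1, U=1, W=0, Y=0) weight 1/1080
  (Z=0, X=1, U=1, W=0, Y=1) weight 1/1080
  (Z=1, X=0, U=0, W=0, Y=0) weight 1/108
  … 39 more
Group by Z:
  weight(Z=0) = 1/36
  weight(Z=1) = 5/18
Total weight = 1/36 + 5/18 = 11/36
P(Z=0 | obs) = 1/36 / 11/36 = 1/11
P(Z=1 | obs) = 5/18 / 11/36 = 10/11

P(Z=0) = 1/11, P(Z=1) = 10/11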